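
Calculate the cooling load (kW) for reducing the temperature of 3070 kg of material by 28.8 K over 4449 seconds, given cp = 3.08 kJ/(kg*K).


Q = m * cp * dT / t
Q = 3070 * 3.08 * 28.8 / 4449
Q = 61.21 kW

61.21


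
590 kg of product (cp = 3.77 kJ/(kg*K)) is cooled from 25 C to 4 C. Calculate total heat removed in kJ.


dT = 25 - (4) = 21 K
Q = m * cp * dT = 590 * 3.77 * 21
Q = 46710 kJ

46710


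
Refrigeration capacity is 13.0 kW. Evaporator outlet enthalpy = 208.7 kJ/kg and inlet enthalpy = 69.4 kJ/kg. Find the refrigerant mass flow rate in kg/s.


dh = 208.7 - 69.4 = 139.3 kJ/kg
m_dot = Q / dh = 13.0 / 139.3 = 0.0933 kg/s

0.0933


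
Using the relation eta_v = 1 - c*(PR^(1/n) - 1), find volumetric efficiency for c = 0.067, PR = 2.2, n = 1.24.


PR^(1/n) = 2.2^(1/1.24) = 1.88863191
eta_v = 1 - 0.067 * (1.88863191 - 1)
eta_v = 0.9405

0.9405


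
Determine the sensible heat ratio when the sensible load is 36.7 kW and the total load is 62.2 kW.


SHR = Q_sensible / Q_total
SHR = 36.7 / 62.2
SHR = 0.59

0.59


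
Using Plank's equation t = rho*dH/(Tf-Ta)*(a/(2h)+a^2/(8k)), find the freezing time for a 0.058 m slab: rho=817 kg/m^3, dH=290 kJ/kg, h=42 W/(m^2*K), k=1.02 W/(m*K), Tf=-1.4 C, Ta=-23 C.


dT = -1.4 - (-23) = 21.6 K
term1 = a/(2h) = 0.058/(2*42) = 0.0006904761905
term2 = a^2/(8k) = 0.058^2/(8*1.02) = 0.000412254902
t = rho*dH*1000/dT * (term1 + term2)
t = 817*290*1000/21.6 * (0.0006904761905 + 0.000412254902)
t = 12096 s

12096


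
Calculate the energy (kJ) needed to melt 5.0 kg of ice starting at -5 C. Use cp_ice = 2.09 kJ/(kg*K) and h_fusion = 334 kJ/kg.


Sensible heat = cp * dT = 2.09 * 5 = 10.45 kJ/kg
Total per kg = 10.45 + 334 = 344.45 kJ/kg
Q = m * total = 5.0 * 344.45
Q = 1722.3 kJ

1722.3


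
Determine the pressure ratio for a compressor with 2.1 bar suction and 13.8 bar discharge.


PR = P_high / P_low
PR = 13.8 / 2.1
PR = 6.571

6.571


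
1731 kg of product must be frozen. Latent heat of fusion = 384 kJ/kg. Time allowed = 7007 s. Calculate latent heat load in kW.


Q_lat = m * h_fg / t
Q_lat = 1731 * 384 / 7007
Q_lat = 94.86 kW

94.86


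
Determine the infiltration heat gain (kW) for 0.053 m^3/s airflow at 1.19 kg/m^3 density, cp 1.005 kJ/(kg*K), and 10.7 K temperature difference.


Q = V_dot * rho * cp * dT
Q = 0.053 * 1.19 * 1.005 * 10.7
Q = 0.678 kW

0.678


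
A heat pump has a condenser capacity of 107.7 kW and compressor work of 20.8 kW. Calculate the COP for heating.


COP_hp = Q_cond / W
COP_hp = 107.7 / 20.8
COP_hp = 5.178

5.178


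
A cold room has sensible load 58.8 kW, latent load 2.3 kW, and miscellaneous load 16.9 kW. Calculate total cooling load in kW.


Q_total = Q_s + Q_l + Q_misc
Q_total = 58.8 + 2.3 + 16.9
Q_total = 78.0 kW

78.0


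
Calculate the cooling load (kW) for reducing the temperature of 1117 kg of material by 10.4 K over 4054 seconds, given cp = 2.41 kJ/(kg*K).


Q = m * cp * dT / t
Q = 1117 * 2.41 * 10.4 / 4054
Q = 6.906 kW

6.906


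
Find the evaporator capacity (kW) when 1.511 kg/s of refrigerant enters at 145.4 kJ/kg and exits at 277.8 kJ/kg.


dh = 277.8 - 145.4 = 132.4 kJ/kg
Q_evap = m_dot * dh = 1.511 * 132.4
Q_evap = 200.06 kW

200.06


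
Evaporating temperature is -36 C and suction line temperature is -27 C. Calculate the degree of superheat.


Superheat = T_suction - T_evap
Superheat = -27 - (-36)
Superheat = 9 K

9


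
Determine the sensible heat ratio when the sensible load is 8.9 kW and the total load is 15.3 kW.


SHR = Q_sensible / Q_total
SHR = 8.9 / 15.3
SHR = 0.582

0.582


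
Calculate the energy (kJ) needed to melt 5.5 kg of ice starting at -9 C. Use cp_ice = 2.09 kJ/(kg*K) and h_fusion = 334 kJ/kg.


Sensible heat = cp * dT = 2.09 * 9 = 18.81 kJ/kg
Total per kg = 18.81 + 334 = 352.81 kJ/kg
Q = m * total = 5.5 * 352.81
Q = 1940.5 kJ

1940.5


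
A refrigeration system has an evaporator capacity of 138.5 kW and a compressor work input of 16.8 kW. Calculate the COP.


COP = Q_evap / W
COP = 138.5 / 16.8
COP = 8.244

8.244


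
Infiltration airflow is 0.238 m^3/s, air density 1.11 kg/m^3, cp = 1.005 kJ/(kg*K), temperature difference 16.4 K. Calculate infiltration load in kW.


Q = V_dot * rho * cp * dT
Q = 0.238 * 1.11 * 1.005 * 16.4
Q = 4.354 kW

4.354


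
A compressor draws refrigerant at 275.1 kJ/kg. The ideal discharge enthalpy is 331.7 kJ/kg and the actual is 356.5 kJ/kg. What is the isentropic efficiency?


dh_ideal = 331.7 - 275.1 = 56.6 kJ/kg
dh_actual = 356.5 - 275.1 = 81.4 kJ/kg
eta_s = dh_ideal / dh_actual = 56.6 / 81.4
eta_s = 0.6953

0.6953


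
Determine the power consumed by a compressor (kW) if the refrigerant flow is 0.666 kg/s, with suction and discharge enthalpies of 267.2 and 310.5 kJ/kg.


dh = 310.5 - 267.2 = 43.3 kJ/kg
W = m_dot * dh = 0.666 * 43.3 = 28.84 kW

28.84


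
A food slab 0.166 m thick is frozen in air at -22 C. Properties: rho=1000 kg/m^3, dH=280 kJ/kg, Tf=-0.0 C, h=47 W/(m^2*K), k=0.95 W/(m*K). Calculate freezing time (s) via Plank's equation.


dT = -0.0 - (-22) = 22.0 K
term1 = a/(2h) = 0.166/(2*47) = 0.001765957447
term2 = a^2/(8k) = 0.166^2/(8*0.95) = 0.003625789474
t = rho*dH*1000/dT * (term1 + term2)
t = 1000*280*1000/22.0 * (0.001765957447 + 0.003625789474)
t = 68622 s

68622


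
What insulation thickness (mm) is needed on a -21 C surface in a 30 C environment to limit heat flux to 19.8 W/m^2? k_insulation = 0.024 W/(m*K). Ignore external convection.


dT = 30 - (-21) = 51 K
thickness = k * dT / q_max * 1000
thickness = 0.024 * 51 / 19.8 * 1000
thickness = 61.8 mm

61.8


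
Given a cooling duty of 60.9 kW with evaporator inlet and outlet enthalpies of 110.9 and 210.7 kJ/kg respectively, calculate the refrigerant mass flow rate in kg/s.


dh = 210.7 - 110.9 = 99.8 kJ/kg
m_dot = Q / dh = 60.9 / 99.8 = 0.6102 kg/s

0.6102


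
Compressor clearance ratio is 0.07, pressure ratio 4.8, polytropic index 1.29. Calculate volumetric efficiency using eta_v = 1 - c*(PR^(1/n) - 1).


PR^(1/n) = 4.8^(1/1.29) = 3.37360306
eta_v = 1 - 0.07 * (3.37360306 - 1)
eta_v = 0.8338

0.8338


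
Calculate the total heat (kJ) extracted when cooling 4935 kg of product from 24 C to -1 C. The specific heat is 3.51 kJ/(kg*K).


dT = 24 - (-1) = 25 K
Q = m * cp * dT = 4935 * 3.51 * 25
Q = 433046 kJ

433046


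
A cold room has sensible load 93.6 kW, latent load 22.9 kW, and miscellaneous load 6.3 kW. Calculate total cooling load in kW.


Q_total = Q_s + Q_l + Q_misc
Q_total = 93.6 + 22.9 + 6.3
Q_total = 122.8 kW

122.8


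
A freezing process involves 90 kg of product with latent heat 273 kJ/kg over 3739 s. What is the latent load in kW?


Q_lat = m * h_fg / t
Q_lat = 90 * 273 / 3739
Q_lat = 6.57 kW

6.57


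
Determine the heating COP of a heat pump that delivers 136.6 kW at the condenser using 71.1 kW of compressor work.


COP_hp = Q_cond / W
COP_hp = 136.6 / 71.1
COP_hp = 1.921

1.921


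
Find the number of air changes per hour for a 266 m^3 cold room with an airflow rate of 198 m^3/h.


ACH = flow / volume
ACH = 198 / 266
ACH = 0.744

0.744


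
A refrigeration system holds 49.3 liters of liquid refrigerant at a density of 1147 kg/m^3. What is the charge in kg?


Charge = V * rho / 1000
Charge = 49.3 * 1147 / 1000
Charge = 56.55 kg

56.55


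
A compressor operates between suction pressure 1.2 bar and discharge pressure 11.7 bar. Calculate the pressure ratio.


PR = P_high / P_low
PR = 11.7 / 1.2
PR = 9.75

9.75


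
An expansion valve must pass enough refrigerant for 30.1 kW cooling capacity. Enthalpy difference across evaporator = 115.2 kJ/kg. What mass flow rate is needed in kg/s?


m_dot = Q / dh
m_dot = 30.1 / 115.2
m_dot = 0.2613 kg/s

0.2613


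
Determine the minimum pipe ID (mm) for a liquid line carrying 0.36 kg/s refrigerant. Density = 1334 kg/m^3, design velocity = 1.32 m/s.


A = m_dot / (rho * v) = 0.36 / (1334 * 1.32) = 0.0002044432329 m^2
d = sqrt(4*A/pi) * 1000
d = 16.1 mm

16.1


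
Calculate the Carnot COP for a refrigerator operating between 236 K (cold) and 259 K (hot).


dT = 259 - 236 = 23 K
COP_carnot = T_cold / dT = 236 / 23
COP_carnot = 10.261

10.261


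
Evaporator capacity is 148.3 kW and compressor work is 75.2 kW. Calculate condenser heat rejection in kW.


Q_cond = Q_evap + W
Q_cond = 148.3 + 75.2
Q_cond = 223.5 kW

223.5


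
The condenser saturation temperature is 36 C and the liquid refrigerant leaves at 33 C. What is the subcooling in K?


Subcooling = T_cond - T_liquid
Subcooling = 36 - 33
Subcooling = 3 K

3


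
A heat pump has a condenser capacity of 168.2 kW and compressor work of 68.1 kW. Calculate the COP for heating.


COP_hp = Q_cond / W
COP_hp = 168.2 / 68.1
COP_hp = 2.47

2.47


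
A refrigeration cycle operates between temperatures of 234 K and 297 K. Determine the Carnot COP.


dT = 297 - 234 = 63 K
COP_carnot = T_cold / dT = 234 / 63
COP_carnot = 3.714

3.714


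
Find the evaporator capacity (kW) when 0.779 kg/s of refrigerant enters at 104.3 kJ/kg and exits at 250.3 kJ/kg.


dh = 250.3 - 104.3 = 146.0 kJ/kg
Q_evap = m_dot * dh = 0.779 * 146.0
Q_evap = 113.73 kW

113.73


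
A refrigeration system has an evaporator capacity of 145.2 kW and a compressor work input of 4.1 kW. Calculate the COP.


COP = Q_evap / W
COP = 145.2 / 4.1
COP = 35.415

35.415


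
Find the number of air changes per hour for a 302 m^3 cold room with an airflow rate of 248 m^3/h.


ACH = flow / volume
ACH = 248 / 302
ACH = 0.821

0.821


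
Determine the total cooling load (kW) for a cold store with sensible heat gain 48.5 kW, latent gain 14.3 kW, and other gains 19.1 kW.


Q_total = Q_s + Q_l + Q_misc
Q_total = 48.5 + 14.3 + 19.1
Q_total = 81.9 kW

81.9


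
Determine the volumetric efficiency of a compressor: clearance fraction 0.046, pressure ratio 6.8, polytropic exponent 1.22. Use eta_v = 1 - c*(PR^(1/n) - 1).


PR^(1/n) = 6.8^(1/1.22) = 4.81265084
eta_v = 1 - 0.046 * (4.81265084 - 1)
eta_v = 0.8246

0.8246


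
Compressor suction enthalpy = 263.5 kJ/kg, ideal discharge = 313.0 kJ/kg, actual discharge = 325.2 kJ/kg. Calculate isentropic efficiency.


dh_ideal = 313.0 - 263.5 = 49.5 kJ/kg
dh_actual = 325.2 - 263.5 = 61.7 kJ/kg
eta_s = dh_ideal / dh_actual = 49.5 / 61.7
eta_s = 0.8023

0.8023


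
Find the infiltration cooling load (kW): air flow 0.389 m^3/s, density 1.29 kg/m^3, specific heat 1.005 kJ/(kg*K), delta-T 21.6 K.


Q = V_dot * rho * cp * dT
Q = 0.389 * 1.29 * 1.005 * 21.6
Q = 10.893 kW

10.893


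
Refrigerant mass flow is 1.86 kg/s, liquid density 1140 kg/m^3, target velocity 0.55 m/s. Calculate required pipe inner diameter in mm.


A = m_dot / (rho * v) = 1.86 / (1140 * 0.55) = 0.002966507177 m^2
d = sqrt(4*A/pi) * 1000
d = 61.5 mm

61.5


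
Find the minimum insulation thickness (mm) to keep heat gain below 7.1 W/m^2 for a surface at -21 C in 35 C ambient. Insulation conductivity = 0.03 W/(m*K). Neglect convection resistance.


dT = 35 - (-21) = 56 K
thickness = k * dT / q_max * 1000
thickness = 0.03 * 56 / 7.1 * 1000
thickness = 236.6 mm

236.6


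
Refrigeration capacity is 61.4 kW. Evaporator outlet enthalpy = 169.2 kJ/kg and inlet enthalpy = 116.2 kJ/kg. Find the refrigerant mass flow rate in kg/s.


dh = 169.2 - 116.2 = 53.0 kJ/kg
m_dot = Q / dh = 61.4 / 53.0 = 1.1585 kg/s

1.1585


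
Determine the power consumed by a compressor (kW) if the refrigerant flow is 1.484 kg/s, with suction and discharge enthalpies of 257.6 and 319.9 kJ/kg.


dh = 319.9 - 257.6 = 62.3 kJ/kg
W = m_dot * dh = 1.484 * 62.3 = 92.45 kW

92.45


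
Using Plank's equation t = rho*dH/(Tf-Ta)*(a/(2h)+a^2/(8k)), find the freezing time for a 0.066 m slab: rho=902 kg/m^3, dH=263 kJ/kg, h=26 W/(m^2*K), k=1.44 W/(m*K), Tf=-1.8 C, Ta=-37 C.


dT = -1.8 - (-37) = 35.2 K
term1 = a/(2h) = 0.066/(2*26) = 0.001269230769
term2 = a^2/(8k) = 0.066^2/(8*1.44) = 0.000378125
t = rho*dH*1000/dT * (term1 + term2)
t = 902*263*1000/35.2 * (0.001269230769 + 0.000378125)
t = 11102 s

11102


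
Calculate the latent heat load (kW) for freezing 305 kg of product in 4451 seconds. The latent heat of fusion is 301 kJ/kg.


Q_lat = m * h_fg / t
Q_lat = 305 * 301 / 4451
Q_lat = 20.63 kW

20.63


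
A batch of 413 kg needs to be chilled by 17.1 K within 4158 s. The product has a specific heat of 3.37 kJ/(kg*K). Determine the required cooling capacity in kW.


Q = m * cp * dT / t
Q = 413 * 3.37 * 17.1 / 4158
Q = 5.724 kW

5.724


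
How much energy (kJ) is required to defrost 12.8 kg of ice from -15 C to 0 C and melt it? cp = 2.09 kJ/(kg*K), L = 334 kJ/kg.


Sensible heat = cp * dT = 2.09 * 15 = 31.35 kJ/kg
Total per kg = 31.35 + 334 = 365.35 kJ/kg
Q = m * total = 12.8 * 365.35
Q = 4676.5 kJ

4676.5


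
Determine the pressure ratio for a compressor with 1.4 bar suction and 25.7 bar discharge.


PR = P_high / P_low
PR = 25.7 / 1.4
PR = 18.357

18.357


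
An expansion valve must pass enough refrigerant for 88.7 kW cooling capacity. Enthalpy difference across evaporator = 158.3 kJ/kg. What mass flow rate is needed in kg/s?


m_dot = Q / dh
m_dot = 88.7 / 158.3
m_dot = 0.5603 kg/s

0.5603


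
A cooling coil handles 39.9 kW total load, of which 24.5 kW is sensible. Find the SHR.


SHR = Q_sensible / Q_total
SHR = 24.5 / 39.9
SHR = 0.614

0.614


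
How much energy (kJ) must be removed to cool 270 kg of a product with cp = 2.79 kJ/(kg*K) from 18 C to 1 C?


dT = 18 - (1) = 17 K
Q = m * cp * dT = 270 * 2.79 * 17
Q = 12806 kJ

12806


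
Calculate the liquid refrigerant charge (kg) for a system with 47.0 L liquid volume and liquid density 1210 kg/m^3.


Charge = V * rho / 1000
Charge = 47.0 * 1210 / 1000
Charge = 56.87 kg

56.87


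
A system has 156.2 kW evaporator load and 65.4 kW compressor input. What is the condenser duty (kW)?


Q_cond = Q_evap + W
Q_cond = 156.2 + 65.4
Q_cond = 221.6 kW

221.6


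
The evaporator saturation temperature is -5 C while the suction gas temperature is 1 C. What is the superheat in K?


Superheat = T_suction - T_evap
Superheat = 1 - (-5)
Superheat = 6 K

6


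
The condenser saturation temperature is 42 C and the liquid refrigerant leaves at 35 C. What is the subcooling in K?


Subcooling = T_cond - T_liquid
Subcooling = 42 - 35
Subcooling = 7 K

7


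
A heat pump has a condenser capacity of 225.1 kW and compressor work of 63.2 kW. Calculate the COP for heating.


COP_hp = Q_cond / W
COP_hp = 225.1 / 63.2
COP_hp = 3.562

3.562


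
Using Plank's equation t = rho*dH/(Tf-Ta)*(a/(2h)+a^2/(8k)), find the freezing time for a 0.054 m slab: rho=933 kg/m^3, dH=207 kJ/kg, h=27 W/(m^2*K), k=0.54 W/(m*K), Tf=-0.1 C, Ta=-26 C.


dT = -0.1 - (-26) = 25.9 K
term1 = a/(2h) = 0.054/(2*27) = 0.001
term2 = a^2/(8k) = 0.054^2/(8*0.54) = 0.000675
t = rho*dH*1000/dT * (term1 + term2)
t = 933*207*1000/25.9 * (0.001 + 0.000675)
t = 12490 s

12490


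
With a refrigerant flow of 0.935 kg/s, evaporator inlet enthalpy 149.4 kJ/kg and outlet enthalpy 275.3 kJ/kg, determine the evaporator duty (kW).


dh = 275.3 - 149.4 = 125.9 kJ/kg
Q_evap = m_dot * dh = 0.935 * 125.9
Q_evap = 117.72 kW

117.72


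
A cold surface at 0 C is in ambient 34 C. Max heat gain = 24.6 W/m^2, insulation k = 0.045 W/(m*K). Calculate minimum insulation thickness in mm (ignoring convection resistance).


dT = 34 - (0) = 34 K
thickness = k * dT / q_max * 1000
thickness = 0.045 * 34 / 24.6 * 1000
thickness = 62.2 mm

62.2


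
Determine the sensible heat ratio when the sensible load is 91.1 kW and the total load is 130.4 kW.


SHR = Q_sensible / Q_total
SHR = 91.1 / 130.4
SHR = 0.699

0.699


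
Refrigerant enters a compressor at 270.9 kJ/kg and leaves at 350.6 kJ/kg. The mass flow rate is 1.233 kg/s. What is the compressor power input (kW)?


dh = 350.6 - 270.9 = 79.7 kJ/kg
W = m_dot * dh = 1.233 * 79.7 = 98.27 kW

98.27


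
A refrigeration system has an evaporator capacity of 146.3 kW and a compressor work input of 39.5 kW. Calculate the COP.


COP = Q_evap / W
COP = 146.3 / 39.5
COP = 3.704

3.704


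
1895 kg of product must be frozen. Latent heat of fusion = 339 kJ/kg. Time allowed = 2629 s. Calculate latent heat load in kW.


Q_lat = m * h_fg / t
Q_lat = 1895 * 339 / 2629
Q_lat = 244.35 kW

244.35


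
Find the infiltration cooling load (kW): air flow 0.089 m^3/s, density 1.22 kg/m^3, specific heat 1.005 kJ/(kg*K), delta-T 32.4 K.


Q = V_dot * rho * cp * dT
Q = 0.089 * 1.22 * 1.005 * 32.4
Q = 3.536 kW

3.536


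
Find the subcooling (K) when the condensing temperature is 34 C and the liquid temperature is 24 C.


Subcooling = T_cond - T_liquid
Subcooling = 34 - 24
Subcooling = 10 K

10


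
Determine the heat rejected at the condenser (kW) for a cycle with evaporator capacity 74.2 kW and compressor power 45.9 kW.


Q_cond = Q_evap + W
Q_cond = 74.2 + 45.9
Q_cond = 120.1 kW

120.1


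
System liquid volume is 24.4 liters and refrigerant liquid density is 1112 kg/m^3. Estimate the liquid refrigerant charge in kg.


Charge = V * rho / 1000
Charge = 24.4 * 1112 / 1000
Charge = 27.13 kg

27.13


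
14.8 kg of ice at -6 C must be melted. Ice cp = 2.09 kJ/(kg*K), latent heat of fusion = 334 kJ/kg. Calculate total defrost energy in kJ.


Sensible heat = cp * dT = 2.09 * 6 = 12.54 kJ/kg
Total per kg = 12.54 + 334 = 346.54 kJ/kg
Q = m * total = 14.8 * 346.54
Q = 5128.8 kJ

5128.8


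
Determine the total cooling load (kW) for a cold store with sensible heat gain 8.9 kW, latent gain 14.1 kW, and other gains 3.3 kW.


Q_total = Q_s + Q_l + Q_misc
Q_total = 8.9 + 14.1 + 3.3
Q_total = 26.3 kW

26.3


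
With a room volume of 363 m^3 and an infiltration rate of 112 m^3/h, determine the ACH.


ACH = flow / volume
ACH = 112 / 363
ACH = 0.309

0.309


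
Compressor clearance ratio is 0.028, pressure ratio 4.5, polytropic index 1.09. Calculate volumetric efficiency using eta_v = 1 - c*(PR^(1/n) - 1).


PR^(1/n) = 4.5^(1/1.09) = 3.97445456
eta_v = 1 - 0.028 * (3.97445456 - 1)
eta_v = 0.9167

0.9167


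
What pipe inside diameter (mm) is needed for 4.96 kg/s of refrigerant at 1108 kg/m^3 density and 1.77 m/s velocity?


A = m_dot / (rho * v) = 4.96 / (1108 * 1.77) = 0.002529115421 m^2
d = sqrt(4*A/pi) * 1000
d = 56.7 mm

56.7


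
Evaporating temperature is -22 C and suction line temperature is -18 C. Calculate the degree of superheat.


Superheat = T_suction - T_evap
Superheat = -18 - (-22)
Superheat = 4 K

4


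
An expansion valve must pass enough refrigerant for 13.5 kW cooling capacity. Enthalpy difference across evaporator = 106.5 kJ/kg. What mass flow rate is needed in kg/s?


m_dot = Q / dh
m_dot = 13.5 / 106.5
m_dot = 0.1268 kg/s

0.1268


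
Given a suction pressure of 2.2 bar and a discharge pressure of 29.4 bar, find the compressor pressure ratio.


PR = P_high / P_low
PR = 29.4 / 2.2
PR = 13.364

13.364


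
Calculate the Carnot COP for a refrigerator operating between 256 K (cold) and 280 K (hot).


dT = 280 - 256 = 24 K
COP_carnot = T_cold / dT = 256 / 24
COP_carnot = 10.667

10.667


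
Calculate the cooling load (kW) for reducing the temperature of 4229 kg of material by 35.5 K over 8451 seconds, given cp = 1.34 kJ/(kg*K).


Q = m * cp * dT / t
Q = 4229 * 1.34 * 35.5 / 8451
Q = 23.805 kW

23.805


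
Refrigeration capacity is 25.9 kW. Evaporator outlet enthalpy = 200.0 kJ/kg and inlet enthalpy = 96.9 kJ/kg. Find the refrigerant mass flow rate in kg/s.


dh = 200.0 - 96.9 = 103.1 kJ/kg
m_dot = Q / dh = 25.9 / 103.1 = 0.2512 kg/s

0.2512


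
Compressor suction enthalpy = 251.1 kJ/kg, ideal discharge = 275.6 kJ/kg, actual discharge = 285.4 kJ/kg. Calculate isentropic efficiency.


dh_ideal = 275.6 - 251.1 = 24.5 kJ/kg
dh_actual = 285.4 - 251.1 = 34.3 kJ/kg
eta_s = dh_ideal / dh_actual = 24.5 / 34.3
eta_s = 0.7143

0.7143


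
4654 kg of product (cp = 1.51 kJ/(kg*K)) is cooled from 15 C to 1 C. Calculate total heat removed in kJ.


dT = 15 - (1) = 14 K
Q = m * cp * dT = 4654 * 1.51 * 14
Q = 98386 kJ

98386


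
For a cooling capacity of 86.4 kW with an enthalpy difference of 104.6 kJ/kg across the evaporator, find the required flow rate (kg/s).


m_dot = Q / dh
m_dot = 86.4 / 104.6
m_dot = 0.826 kg/s

0.826


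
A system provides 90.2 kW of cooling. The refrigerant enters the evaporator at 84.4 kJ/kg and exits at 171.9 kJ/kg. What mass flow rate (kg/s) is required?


dh = 171.9 - 84.4 = 87.5 kJ/kg
m_dot = Q / dh = 90.2 / 87.5 = 1.0309 kg/s

1.0309


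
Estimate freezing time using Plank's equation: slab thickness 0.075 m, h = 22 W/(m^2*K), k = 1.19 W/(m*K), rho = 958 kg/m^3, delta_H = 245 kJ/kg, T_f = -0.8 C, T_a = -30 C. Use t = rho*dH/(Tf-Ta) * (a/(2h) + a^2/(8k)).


dT = -0.8 - (-30) = 29.2 K
term1 = a/(2h) = 0.075/(2*22) = 0.001704545455
term2 = a^2/(8k) = 0.075^2/(8*1.19) = 0.0005908613445
t = rho*dH*1000/dT * (term1 + term2)
t = 958*245*1000/29.2 * (0.001704545455 + 0.0005908613445)
t = 18451 s

18451


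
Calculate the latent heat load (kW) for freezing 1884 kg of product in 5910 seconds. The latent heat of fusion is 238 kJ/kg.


Q_lat = m * h_fg / t
Q_lat = 1884 * 238 / 5910
Q_lat = 75.87 kW

75.87


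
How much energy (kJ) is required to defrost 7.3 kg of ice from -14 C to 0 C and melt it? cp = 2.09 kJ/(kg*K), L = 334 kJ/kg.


Sensible heat = cp * dT = 2.09 * 14 = 29.26 kJ/kg
Total per kg = 29.26 + 334 = 363.26 kJ/kg
Q = m * total = 7.3 * 363.26
Q = 2651.8 kJ

2651.8


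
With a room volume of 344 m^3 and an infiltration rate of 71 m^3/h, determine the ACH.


ACH = flow / volume
ACH = 71 / 344
ACH = 0.206

0.206


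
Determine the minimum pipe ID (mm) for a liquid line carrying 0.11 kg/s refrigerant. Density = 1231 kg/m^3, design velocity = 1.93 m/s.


A = m_dot / (rho * v) = 0.11 / (1231 * 1.93) = 0.00004629960898 m^2
d = sqrt(4*A/pi) * 1000
d = 7.7 mm

7.7


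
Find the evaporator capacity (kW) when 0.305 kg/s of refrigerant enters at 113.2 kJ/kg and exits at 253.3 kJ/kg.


dh = 253.3 - 113.2 = 140.1 kJ/kg
Q_evap = m_dot * dh = 0.305 * 140.1
Q_evap = 42.73 kW

42.73


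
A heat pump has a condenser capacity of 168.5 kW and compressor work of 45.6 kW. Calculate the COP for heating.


COP_hp = Q_cond / W
COP_hp = 168.5 / 45.6
COP_hp = 3.695

3.695


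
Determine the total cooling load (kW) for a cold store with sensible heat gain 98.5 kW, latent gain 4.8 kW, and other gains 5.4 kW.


Q_total = Q_s + Q_l + Q_misc
Q_total = 98.5 + 4.8 + 5.4
Q_total = 108.7 kW

108.7


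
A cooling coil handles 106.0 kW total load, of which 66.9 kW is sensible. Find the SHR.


SHR = Q_sensible / Q_total
SHR = 66.9 / 106.0
SHR = 0.631

0.631


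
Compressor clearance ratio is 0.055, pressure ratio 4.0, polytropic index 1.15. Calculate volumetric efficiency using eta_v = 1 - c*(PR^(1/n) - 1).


PR^(1/n) = 4.0^(1/1.15) = 3.33833893
eta_v = 1 - 0.055 * (3.33833893 - 1)
eta_v = 0.8714

0.8714


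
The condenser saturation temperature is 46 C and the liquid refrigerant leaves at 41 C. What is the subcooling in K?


Subcooling = T_cond - T_liquid
Subcooling = 46 - 41
Subcooling = 5 K

5


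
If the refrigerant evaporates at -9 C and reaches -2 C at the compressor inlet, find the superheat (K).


Superheat = T_suction - T_evap
Superheat = -2 - (-9)
Superheat = 7 K

7


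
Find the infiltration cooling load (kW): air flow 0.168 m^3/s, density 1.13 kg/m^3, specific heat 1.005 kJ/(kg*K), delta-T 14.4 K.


Q = V_dot * rho * cp * dT
Q = 0.168 * 1.13 * 1.005 * 14.4
Q = 2.747 kW

2.747


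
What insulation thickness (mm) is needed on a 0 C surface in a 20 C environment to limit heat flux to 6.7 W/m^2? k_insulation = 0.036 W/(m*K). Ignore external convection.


dT = 20 - (0) = 20 K
thickness = k * dT / q_max * 1000
thickness = 0.036 * 20 / 6.7 * 1000
thickness = 107.5 mm

107.5


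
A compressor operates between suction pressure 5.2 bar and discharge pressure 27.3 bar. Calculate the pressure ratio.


PR = P_high / P_low
PR = 27.3 / 5.2
PR = 5.25

5.25


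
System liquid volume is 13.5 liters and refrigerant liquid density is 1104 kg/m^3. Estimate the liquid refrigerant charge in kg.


Charge = V * rho / 1000
Charge = 13.5 * 1104 / 1000
Charge = 14.9 kg

14.9


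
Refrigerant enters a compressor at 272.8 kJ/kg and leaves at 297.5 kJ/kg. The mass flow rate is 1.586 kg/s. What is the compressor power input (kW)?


dh = 297.5 - 272.8 = 24.7 kJ/kg
W = m_dot * dh = 1.586 * 24.7 = 39.17 kW

39.17


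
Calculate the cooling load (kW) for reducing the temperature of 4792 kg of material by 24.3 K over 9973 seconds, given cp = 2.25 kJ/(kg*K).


Q = m * cp * dT / t
Q = 4792 * 2.25 * 24.3 / 9973
Q = 26.271 kW

26.271


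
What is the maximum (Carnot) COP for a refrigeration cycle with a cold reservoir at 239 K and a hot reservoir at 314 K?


dT = 314 - 239 = 75 K
COP_carnot = T_cold / dT = 239 / 75
COP_carnot = 3.187

3.187


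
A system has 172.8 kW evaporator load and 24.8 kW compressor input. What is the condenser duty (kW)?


Q_cond = Q_evap + W
Q_cond = 172.8 + 24.8
Q_cond = 197.6 kW

197.6


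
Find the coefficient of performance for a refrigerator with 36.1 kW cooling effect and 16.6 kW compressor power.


COP = Q_evap / W
COP = 36.1 / 16.6
COP = 2.175

2.175


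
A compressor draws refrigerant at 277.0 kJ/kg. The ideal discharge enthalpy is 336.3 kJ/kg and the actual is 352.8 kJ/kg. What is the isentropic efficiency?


dh_ideal = 336.3 - 277.0 = 59.3 kJ/kg
dh_actual = 352.8 - 277.0 = 75.8 kJ/kg
eta_s = dh_ideal / dh_actual = 59.3 / 75.8
eta_s = 0.7823

0.7823


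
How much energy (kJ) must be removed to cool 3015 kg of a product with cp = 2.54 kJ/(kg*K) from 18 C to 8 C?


dT = 18 - (8) = 10 K
Q = m * cp * dT = 3015 * 2.54 * 10
Q = 76581 kJ

76581


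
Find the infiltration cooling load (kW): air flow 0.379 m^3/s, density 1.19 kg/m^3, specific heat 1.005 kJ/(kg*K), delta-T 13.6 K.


Q = V_dot * rho * cp * dT
Q = 0.379 * 1.19 * 1.005 * 13.6
Q = 6.164 kW

6.164


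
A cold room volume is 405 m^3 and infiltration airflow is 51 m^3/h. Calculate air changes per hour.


ACH = flow / volume
ACH = 51 / 405
ACH = 0.126

0.126


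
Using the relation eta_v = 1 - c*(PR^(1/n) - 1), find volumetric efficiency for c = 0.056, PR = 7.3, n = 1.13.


PR^(1/n) = 7.3^(1/1.13) = 5.80767802
eta_v = 1 - 0.056 * (5.80767802 - 1)
eta_v = 0.7308

0.7308


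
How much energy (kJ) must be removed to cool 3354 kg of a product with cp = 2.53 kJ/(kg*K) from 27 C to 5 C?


dT = 27 - (5) = 22 K
Q = m * cp * dT = 3354 * 2.53 * 22
Q = 186684 kJ

186684


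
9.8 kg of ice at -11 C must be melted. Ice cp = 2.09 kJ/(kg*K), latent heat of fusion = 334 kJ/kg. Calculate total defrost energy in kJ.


Sensible heat = cp * dT = 2.09 * 11 = 22.99 kJ/kg
Total per kg = 22.99 + 334 = 356.99 kJ/kg
Q = m * total = 9.8 * 356.99
Q = 3498.5 kJ

3498.5


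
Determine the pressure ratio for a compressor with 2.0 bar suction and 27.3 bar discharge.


PR = P_high / P_low
PR = 27.3 / 2.0
PR = 13.65

13.65


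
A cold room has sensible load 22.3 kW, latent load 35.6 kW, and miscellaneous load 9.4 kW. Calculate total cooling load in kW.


Q_total = Q_s + Q_l + Q_misc
Q_total = 22.3 + 35.6 + 9.4
Q_total = 67.3 kW

67.3


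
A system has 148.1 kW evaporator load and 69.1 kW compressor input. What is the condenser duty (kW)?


Q_cond = Q_evap + W
Q_cond = 148.1 + 69.1
Q_cond = 217.2 kW

217.2


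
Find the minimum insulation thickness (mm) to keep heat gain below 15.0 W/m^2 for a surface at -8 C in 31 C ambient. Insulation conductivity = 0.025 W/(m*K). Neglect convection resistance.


dT = 31 - (-8) = 39 K
thickness = k * dT / q_max * 1000
thickness = 0.025 * 39 / 15.0 * 1000
thickness = 65.0 mm

65.0


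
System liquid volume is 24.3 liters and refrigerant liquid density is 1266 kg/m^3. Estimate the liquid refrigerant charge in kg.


Charge = V * rho / 1000
Charge = 24.3 * 1266 / 1000
Charge = 30.76 kg

30.76


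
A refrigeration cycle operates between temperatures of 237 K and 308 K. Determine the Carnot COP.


dT = 308 - 237 = 71 K
COP_carnot = T_cold / dT = 237 / 71
COP_carnot = 3.338

3.338


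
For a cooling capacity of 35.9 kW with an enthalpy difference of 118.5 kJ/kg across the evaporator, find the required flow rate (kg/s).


m_dot = Q / dh
m_dot = 35.9 / 118.5
m_dot = 0.303 kg/s

0.303


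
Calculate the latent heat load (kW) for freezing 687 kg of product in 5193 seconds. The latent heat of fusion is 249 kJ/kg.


Q_lat = m * h_fg / t
Q_lat = 687 * 249 / 5193
Q_lat = 32.94 kW

32.94


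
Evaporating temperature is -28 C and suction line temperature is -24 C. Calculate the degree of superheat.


Superheat = T_suction - T_evap
Superheat = -24 - (-28)
Superheat = 4 K

4


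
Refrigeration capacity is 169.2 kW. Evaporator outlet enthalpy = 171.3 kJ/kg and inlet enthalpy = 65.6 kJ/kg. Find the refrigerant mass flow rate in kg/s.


dh = 171.3 - 65.6 = 105.7 kJ/kg
m_dot = Q / dh = 169.2 / 105.7 = 1.6008 kg/s

1.6008


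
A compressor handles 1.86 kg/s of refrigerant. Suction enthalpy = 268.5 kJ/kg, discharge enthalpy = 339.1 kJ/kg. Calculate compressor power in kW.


dh = 339.1 - 268.5 = 70.6 kJ/kg
W = m_dot * dh = 1.86 * 70.6 = 131.32 kW

131.32


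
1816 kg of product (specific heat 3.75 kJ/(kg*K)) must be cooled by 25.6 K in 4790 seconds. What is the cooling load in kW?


Q = m * cp * dT / t
Q = 1816 * 3.75 * 25.6 / 4790
Q = 36.396 kW

36.396


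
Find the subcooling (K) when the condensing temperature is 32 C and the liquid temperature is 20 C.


Subcooling = T_cond - T_liquid
Subcooling = 32 - 20
Subcooling = 12 K

12


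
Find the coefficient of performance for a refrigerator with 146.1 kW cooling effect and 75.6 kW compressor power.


COP = Q_evap / W
COP = 146.1 / 75.6
COP = 1.933

1.933


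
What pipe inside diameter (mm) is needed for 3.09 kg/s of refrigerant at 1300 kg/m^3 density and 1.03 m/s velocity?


A = m_dot / (rho * v) = 3.09 / (1300 * 1.03) = 0.002307692308 m^2
d = sqrt(4*A/pi) * 1000
d = 54.2 mm

54.2


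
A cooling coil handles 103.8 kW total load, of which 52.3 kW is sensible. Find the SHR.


SHR = Q_sensible / Q_total
SHR = 52.3 / 103.8
SHR = 0.504

0.504


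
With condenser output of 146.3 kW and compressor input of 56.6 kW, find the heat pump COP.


COP_hp = Q_cond / W
COP_hp = 146.3 / 56.6
COP_hp = 2.585

2.585


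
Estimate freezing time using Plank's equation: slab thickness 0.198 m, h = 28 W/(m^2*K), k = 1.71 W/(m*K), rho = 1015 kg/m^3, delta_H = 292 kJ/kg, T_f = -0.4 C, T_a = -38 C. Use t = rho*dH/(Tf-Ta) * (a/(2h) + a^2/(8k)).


dT = -0.4 - (-38) = 37.6 K
term1 = a/(2h) = 0.198/(2*28) = 0.003535714286
term2 = a^2/(8k) = 0.198^2/(8*1.71) = 0.002865789474
t = rho*dH*1000/dT * (term1 + term2)
t = 1015*292*1000/37.6 * (0.003535714286 + 0.002865789474)
t = 50460 s

50460


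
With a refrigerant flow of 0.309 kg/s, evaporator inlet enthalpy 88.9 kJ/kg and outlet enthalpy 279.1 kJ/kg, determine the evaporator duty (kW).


dh = 279.1 - 88.9 = 190.2 kJ/kg
Q_evap = m_dot * dh = 0.309 * 190.2
Q_evap = 58.77 kW

58.77


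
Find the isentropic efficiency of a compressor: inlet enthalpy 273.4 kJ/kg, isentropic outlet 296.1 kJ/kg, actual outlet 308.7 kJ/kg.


dh_ideal = 296.1 - 273.4 = 22.7 kJ/kg
dh_actual = 308.7 - 273.4 = 35.3 kJ/kg
eta_s = dh_ideal / dh_actual = 22.7 / 35.3
eta_s = 0.6431

0.6431


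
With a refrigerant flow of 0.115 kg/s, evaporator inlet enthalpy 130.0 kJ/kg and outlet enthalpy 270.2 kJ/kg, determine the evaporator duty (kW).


dh = 270.2 - 130.0 = 140.2 kJ/kg
Q_evap = m_dot * dh = 0.115 * 140.2
Q_evap = 16.12 kW

16.12


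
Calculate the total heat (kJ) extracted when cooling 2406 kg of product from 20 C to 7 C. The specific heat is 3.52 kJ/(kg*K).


dT = 20 - (7) = 13 K
Q = m * cp * dT = 2406 * 3.52 * 13
Q = 110099 kJ

110099


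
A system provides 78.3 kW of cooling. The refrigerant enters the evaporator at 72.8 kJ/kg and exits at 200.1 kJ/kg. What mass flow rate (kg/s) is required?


dh = 200.1 - 72.8 = 127.3 kJ/kg
m_dot = Q / dh = 78.3 / 127.3 = 0.6151 kg/s

0.6151


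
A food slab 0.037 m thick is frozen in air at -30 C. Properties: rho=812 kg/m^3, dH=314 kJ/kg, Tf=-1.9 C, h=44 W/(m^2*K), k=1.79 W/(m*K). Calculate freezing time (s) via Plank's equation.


dT = -1.9 - (-30) = 28.1 K
term1 = a/(2h) = 0.037/(2*44) = 0.0004204545455
term2 = a^2/(8k) = 0.037^2/(8*1.79) = 0.00009560055866
t = rho*dH*1000/dT * (term1 + term2)
t = 812*314*1000/28.1 * (0.0004204545455 + 0.00009560055866)
t = 4682 s

4682


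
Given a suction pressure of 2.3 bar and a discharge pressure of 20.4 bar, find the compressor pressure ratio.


PR = P_high / P_low
PR = 20.4 / 2.3
PR = 8.87

8.87


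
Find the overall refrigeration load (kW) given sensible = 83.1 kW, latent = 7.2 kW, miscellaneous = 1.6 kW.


Q_total = Q_s + Q_l + Q_misc
Q_total = 83.1 + 7.2 + 1.6
Q_total = 91.9 kW

91.9


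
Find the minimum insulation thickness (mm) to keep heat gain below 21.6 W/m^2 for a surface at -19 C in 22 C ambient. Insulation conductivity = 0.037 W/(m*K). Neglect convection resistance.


dT = 22 - (-19) = 41 K
thickness = k * dT / q_max * 1000
thickness = 0.037 * 41 / 21.6 * 1000
thickness = 70.2 mm

70.2


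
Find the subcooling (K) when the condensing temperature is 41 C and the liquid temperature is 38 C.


Subcooling = T_cond - T_liquid
Subcooling = 41 - 38
Subcooling = 3 K

3


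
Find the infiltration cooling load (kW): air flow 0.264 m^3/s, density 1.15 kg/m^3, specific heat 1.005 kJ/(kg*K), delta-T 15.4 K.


Q = V_dot * rho * cp * dT
Q = 0.264 * 1.15 * 1.005 * 15.4
Q = 4.699 kW

4.699


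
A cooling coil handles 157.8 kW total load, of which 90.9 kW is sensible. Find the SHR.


SHR = Q_sensible / Q_total
SHR = 90.9 / 157.8
SHR = 0.576

0.576


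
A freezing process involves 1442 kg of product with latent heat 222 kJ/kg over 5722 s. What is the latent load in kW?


Q_lat = m * h_fg / t
Q_lat = 1442 * 222 / 5722
Q_lat = 55.95 kW

55.95


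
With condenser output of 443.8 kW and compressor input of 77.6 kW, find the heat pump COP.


COP_hp = Q_cond / W
COP_hp = 443.8 / 77.6
COP_hp = 5.719

5.719


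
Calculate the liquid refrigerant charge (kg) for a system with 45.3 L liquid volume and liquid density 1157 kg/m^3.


Charge = V * rho / 1000
Charge = 45.3 * 1157 / 1000
Charge = 52.41 kg

52.41


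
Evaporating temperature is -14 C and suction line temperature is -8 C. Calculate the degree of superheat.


Superheat = T_suction - T_evap
Superheat = -8 - (-14)
Superheat = 6 K

6


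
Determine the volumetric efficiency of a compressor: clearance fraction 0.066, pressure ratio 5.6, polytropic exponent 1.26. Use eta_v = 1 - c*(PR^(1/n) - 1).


PR^(1/n) = 5.6^(1/1.26) = 3.92464177
eta_v = 1 - 0.066 * (3.92464177 - 1)
eta_v = 0.807

0.807


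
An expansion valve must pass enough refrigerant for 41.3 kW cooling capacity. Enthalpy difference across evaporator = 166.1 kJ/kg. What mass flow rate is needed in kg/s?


m_dot = Q / dh
m_dot = 41.3 / 166.1
m_dot = 0.2486 kg/s

0.2486


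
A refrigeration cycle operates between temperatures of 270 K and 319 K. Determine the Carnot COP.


dT = 319 - 270 = 49 K
COP_carnot = T_cold / dT = 270 / 49
COP_carnot = 5.51

5.51


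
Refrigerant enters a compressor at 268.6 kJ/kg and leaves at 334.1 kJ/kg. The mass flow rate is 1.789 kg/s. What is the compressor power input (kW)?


dh = 334.1 - 268.6 = 65.5 kJ/kg
W = m_dot * dh = 1.789 * 65.5 = 117.18 kW

117.18


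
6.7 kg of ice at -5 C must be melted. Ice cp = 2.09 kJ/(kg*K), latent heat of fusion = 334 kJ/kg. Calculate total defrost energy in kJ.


Sensible heat = cp * dT = 2.09 * 5 = 10.45 kJ/kg
Total per kg = 10.45 + 334 = 344.45 kJ/kg
Q = m * total = 6.7 * 344.45
Q = 2307.8 kJ

2307.8


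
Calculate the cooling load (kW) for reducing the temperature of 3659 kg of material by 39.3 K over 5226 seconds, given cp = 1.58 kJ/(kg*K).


Q = m * cp * dT / t
Q = 3659 * 1.58 * 39.3 / 5226
Q = 43.475 kW

43.475


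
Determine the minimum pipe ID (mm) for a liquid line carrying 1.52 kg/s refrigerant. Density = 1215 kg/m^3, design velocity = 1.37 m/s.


A = m_dot / (rho * v) = 1.52 / (1215 * 1.37) = 0.0009131597128 m^2
d = sqrt(4*A/pi) * 1000
d = 34.1 mm

34.1


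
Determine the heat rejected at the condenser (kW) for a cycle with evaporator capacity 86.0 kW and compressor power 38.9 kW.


Q_cond = Q_evap + W
Q_cond = 86.0 + 38.9
Q_cond = 124.9 kW

124.9


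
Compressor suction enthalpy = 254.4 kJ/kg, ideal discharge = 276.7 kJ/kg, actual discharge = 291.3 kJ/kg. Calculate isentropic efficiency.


dh_ideal = 276.7 - 254.4 = 22.3 kJ/kg
dh_actual = 291.3 - 254.4 = 36.9 kJ/kg
eta_s = dh_ideal / dh_actual = 22.3 / 36.9
eta_s = 0.6043

0.6043


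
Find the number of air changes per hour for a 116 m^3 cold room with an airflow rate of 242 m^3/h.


ACH = flow / volume
ACH = 242 / 116
ACH = 2.086

2.086


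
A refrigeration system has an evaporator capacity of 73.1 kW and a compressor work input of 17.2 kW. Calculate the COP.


COP = Q_evap / W
COP = 73.1 / 17.2
COP = 4.25

4.25


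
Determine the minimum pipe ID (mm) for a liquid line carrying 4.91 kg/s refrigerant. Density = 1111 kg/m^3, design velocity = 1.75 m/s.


A = m_dot / (rho * v) = 4.91 / (1111 * 1.75) = 0.002525395397 m^2
d = sqrt(4*A/pi) * 1000
d = 56.7 mm

56.7


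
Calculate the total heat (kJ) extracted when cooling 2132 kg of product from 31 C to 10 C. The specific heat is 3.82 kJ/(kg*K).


dT = 31 - (10) = 21 K
Q = m * cp * dT = 2132 * 3.82 * 21
Q = 171029 kJ

171029


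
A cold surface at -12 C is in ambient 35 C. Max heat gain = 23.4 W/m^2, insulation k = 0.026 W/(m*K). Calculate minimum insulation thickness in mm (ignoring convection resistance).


dT = 35 - (-12) = 47 K
thickness = k * dT / q_max * 1000
thickness = 0.026 * 47 / 23.4 * 1000
thickness = 52.2 mm

52.2


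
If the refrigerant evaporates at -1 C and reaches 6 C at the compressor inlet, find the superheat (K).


Superheat = T_suction - T_evap
Superheat = 6 - (-1)
Superheat = 7 K

7


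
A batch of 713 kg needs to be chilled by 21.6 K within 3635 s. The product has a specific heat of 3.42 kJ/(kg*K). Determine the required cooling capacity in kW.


Q = m * cp * dT / t
Q = 713 * 3.42 * 21.6 / 3635
Q = 14.49 kW

14.49


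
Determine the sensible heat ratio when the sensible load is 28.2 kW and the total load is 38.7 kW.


SHR = Q_sensible / Q_total
SHR = 28.2 / 38.7
SHR = 0.729

0.729


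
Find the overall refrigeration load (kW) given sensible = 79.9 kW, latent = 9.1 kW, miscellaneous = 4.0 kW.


Q_total = Q_s + Q_l + Q_misc
Q_total = 79.9 + 9.1 + 4.0
Q_total = 93.0 kW

93.0


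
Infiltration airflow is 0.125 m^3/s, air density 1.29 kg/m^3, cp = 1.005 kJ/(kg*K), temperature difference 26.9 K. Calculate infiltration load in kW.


Q = V_dot * rho * cp * dT
Q = 0.125 * 1.29 * 1.005 * 26.9
Q = 4.359 kW

4.359


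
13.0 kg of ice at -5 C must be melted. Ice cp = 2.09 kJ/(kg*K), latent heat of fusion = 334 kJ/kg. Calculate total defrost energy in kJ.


Sensible heat = cp * dT = 2.09 * 5 = 10.45 kJ/kg
Total per kg = 10.45 + 334 = 344.45 kJ/kg
Q = m * total = 13.0 * 344.45
Q = 4477.9 kJ

4477.9


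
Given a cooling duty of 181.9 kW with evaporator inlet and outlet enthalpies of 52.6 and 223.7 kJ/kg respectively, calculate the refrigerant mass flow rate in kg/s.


dh = 223.7 - 52.6 = 171.1 kJ/kg
m_dot = Q / dh = 181.9 / 171.1 = 1.0631 kg/s

1.0631
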